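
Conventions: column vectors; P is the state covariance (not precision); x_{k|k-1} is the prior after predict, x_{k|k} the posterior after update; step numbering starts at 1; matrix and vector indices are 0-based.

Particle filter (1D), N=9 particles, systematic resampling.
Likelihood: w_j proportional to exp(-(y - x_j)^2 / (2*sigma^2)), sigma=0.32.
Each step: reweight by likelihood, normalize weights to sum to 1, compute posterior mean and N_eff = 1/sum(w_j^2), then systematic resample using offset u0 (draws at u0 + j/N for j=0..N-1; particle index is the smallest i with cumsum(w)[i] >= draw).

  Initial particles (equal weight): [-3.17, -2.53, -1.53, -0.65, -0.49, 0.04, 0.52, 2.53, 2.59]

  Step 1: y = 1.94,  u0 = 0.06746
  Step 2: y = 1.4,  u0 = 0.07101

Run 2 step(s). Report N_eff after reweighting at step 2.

step 1: w=[0.0000, 0.0000, 0.0000, 0.0000, 0.0000, 0.0000, 0.0002, 0.5897, 0.4101]  mean=2.5543  Neff=1.9381  idx=[7, 7, 7, 7, 7, 8, 8, 8, 8]
step 2: w=[0.1423, 0.1423, 0.1423, 0.1423, 0.1423, 0.0721, 0.0721, 0.0721, 0.0721]  mean=2.5473  Neff=8.1928  idx=[0, 1, 2, 2, 3, 4, 5, 6, 8]

N_eff = 8.1928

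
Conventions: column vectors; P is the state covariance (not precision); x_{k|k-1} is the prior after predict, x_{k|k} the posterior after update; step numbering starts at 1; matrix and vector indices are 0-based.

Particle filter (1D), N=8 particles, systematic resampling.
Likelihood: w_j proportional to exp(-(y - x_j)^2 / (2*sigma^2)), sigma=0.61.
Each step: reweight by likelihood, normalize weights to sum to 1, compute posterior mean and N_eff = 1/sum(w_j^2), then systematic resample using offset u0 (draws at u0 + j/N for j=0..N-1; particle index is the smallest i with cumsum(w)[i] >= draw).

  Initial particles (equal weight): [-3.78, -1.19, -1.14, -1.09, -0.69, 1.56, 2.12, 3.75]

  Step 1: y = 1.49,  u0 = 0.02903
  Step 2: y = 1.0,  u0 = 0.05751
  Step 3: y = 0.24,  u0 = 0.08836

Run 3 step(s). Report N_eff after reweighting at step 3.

N_eff = 7.1729

step 1: w=[0.0000, 0.0000, 0.0001, 0.0001, 0.0011, 0.6275, 0.3706, 0.0007]  mean=1.7661  Neff=1.8828  idx=[5, 5, 5, 5, 5, 6, 6, 6]
step 2: w=[0.1710, 0.1710, 0.1710, 0.1710, 0.1710, 0.0483, 0.0483, 0.0483]  mean=1.6412  Neff=6.5260  idx=[0, 1, 1, 2, 3, 3, 4, 6]
step 3: w=[0.1410, 0.1410, 0.1410, 0.1410, 0.1410, 0.1410, 0.1410, 0.0127]  mean=1.5671  Neff=7.1729  idx=[0, 1, 2, 3, 4, 5, 5, 6]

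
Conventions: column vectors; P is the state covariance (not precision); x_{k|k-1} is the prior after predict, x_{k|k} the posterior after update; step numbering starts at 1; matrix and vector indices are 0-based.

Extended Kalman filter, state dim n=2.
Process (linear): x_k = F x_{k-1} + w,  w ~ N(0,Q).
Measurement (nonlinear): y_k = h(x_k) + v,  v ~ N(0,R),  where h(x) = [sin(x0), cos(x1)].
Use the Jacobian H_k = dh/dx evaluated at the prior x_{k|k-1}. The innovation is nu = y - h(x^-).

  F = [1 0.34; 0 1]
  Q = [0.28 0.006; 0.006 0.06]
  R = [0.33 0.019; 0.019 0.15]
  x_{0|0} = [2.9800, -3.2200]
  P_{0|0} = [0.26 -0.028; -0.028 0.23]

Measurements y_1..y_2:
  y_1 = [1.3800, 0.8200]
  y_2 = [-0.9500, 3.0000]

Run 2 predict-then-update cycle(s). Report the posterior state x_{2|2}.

x_post = [-1.2414, -6.0930]

step 1: x^-=[1.8852, -3.2200]  P^-=[0.5475 0.0562; 0.0562 0.2900]  H_jac=[-0.3092 0.0000; 0.0000 -0.0783]  S=[0.3824 0.0204; 0.0204 0.1518]  K=[-0.4445 0.0306; -0.0378 -0.1446]  nu=[0.4290, 1.8169]  x^+=[1.7502, -3.4989]  P^+=[0.4724 0.0492; 0.0492 0.2861]
step 2: x^-=[0.5605, -3.4989]  P^-=[0.8189 0.1524; 0.1524 0.3461]  H_jac=[0.8470 0.0000; 0.0000 -0.3498]  S=[0.9175 -0.0262; -0.0262 0.1923]  K=[0.7510 -0.1751; 0.1233 -0.6126]  nu=[-1.4816, 3.9368]  x^+=[-1.2414, -6.0930]  P^+=[0.2887 0.0343; 0.0343 0.2560]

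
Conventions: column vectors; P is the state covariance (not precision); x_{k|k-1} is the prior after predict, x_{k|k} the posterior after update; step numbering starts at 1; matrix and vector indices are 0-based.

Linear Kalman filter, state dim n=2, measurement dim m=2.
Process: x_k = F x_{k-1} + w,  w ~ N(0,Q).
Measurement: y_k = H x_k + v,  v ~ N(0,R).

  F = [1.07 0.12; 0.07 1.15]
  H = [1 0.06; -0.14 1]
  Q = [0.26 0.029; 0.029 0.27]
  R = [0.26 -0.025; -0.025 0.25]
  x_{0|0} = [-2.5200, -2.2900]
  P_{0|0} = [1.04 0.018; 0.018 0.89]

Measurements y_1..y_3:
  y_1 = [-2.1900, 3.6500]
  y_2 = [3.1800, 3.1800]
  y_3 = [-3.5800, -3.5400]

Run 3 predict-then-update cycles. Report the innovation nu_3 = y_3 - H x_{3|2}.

innov = [-5.5801, -7.3742]

step 1: x^-=[-2.9712, -2.8099]  P^-=[1.4681 0.2520; 0.2520 1.4550]  S=[1.7636 0.1067; 0.1067 1.6632]  K=[0.8426 -0.0261; 0.1413 0.8445]  nu=[0.9498, 6.0439]  x^+=[-2.3286, 2.4287]  P^+=[0.2195 0.0031; 0.0031 0.2080]
step 2: x^-=[-2.2002, 2.6300]  P^-=[0.5152 0.0781; 0.0781 0.5467]  S=[0.7865 0.0131; 0.0131 0.7850]  K=[0.6610 -0.0035; 0.1296 0.6804]  nu=[5.2224, 0.2420]  x^+=[1.2511, 3.4716]  P^+=[0.1716 0.0066; 0.0066 0.1678]
step 3: x^-=[1.7553, 4.0800]  P^-=[0.4605 0.0732; 0.0732 0.4938]  S=[0.7311 0.0128; 0.0128 0.7323]  K=[0.6359 0.0009; 0.1292 0.6580]  nu=[-5.5801, -7.3742]  x^+=[-1.7995, -1.4935]  P^+=[0.1649 0.0074; 0.0074 0.1623]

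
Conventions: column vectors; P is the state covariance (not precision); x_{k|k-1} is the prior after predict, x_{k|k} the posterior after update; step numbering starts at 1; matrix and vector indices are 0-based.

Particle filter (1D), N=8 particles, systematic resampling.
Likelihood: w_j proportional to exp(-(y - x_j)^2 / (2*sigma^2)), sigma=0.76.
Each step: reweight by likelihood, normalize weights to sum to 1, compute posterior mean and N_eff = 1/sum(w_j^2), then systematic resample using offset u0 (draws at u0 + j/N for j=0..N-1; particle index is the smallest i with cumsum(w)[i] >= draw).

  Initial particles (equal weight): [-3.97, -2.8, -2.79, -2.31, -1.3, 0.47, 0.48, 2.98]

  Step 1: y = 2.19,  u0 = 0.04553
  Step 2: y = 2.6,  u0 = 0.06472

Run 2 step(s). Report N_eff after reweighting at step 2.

step 1: w=[0.0000, 0.0000, 0.0000, 0.0000, 0.0000, 0.1044, 0.1076, 0.7879]  mean=2.4487  Neff=1.5545  idx=[5, 6, 7, 7, 7, 7, 7, 7]
step 2: w=[0.0037, 0.0038, 0.1654, 0.1654, 0.1654, 0.1654, 0.1654, 0.1654]  mean=2.9612  Neff=6.0902  idx=[2, 3, 3, 4, 5, 6, 6, 7]

N_eff = 6.0902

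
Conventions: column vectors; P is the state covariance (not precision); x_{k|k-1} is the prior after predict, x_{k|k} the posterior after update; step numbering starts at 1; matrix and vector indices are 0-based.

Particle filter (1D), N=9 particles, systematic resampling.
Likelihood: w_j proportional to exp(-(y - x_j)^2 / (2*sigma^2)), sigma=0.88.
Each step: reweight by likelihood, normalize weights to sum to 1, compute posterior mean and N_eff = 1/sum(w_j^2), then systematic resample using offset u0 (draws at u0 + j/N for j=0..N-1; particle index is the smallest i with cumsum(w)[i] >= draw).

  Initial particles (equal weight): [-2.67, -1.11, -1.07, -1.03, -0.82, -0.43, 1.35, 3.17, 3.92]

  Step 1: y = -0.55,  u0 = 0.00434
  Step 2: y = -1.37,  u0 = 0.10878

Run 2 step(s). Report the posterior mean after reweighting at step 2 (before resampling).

post_mean = -0.9834

step 1: w=[0.0119, 0.1770, 0.1820, 0.1867, 0.2067, 0.2147, 0.0211, 0.0000, 0.0000]  mean=-0.8485  Neff=5.2999  idx=[0, 1, 2, 2, 3, 4, 4, 5, 5]
step 2: w=[0.0488, 0.1391, 0.1371, 0.1371, 0.1348, 0.1195, 0.1195, 0.0821, 0.0821]  mean=-0.9834  Neff=8.3676  idx=[1, 2, 3, 3, 4, 5, 6, 7, 8]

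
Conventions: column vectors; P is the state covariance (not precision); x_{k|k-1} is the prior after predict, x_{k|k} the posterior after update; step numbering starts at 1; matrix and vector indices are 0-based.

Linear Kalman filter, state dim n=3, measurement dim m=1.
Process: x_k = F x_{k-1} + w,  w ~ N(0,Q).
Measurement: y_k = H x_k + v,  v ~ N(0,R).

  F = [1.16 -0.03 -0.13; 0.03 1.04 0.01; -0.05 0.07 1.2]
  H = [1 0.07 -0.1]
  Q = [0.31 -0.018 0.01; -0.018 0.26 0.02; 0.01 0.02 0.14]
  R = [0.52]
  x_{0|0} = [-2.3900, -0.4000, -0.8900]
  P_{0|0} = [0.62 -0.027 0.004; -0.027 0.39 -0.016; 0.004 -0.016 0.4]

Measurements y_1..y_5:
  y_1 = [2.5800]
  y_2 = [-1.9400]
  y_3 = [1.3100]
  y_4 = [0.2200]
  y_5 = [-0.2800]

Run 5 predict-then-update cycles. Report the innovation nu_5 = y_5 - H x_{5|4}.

step 1: x^-=[-2.6447, -0.4966, -0.9765]  P^-=[1.1519 -0.0395 -0.0851; -0.0395 0.6804 0.0338; -0.0851 0.0338 0.7165]  S=[1.6935]  K=[0.6836; 0.0028; -0.0912]  nu=[5.1618]  x^+=[0.8840, -0.4820, -1.4471]  P^+=[0.3605 -0.0427 0.0204; -0.0427 0.6804 0.0342; 0.0204 0.0342 0.7024]
step 2: x^-=[1.2280, -0.4892, -1.8144]  P^-=[0.8047 -0.0836 -0.0984; -0.0836 0.9944 0.1230; -0.0984 0.1230 1.1593]  S=[1.3474]  K=[0.6002; -0.0195; -0.1527]  nu=[-3.3152]  x^+=[-0.7617, -0.4246, -1.3082]  P^+=[0.3193 -0.0678 0.0251; -0.0678 0.9939 0.1190; 0.0251 0.1190 1.1279]
step 3: x^-=[-0.7007, -0.4775, -1.5615]  P^-=[0.7577 -0.1370 -0.1625; -0.1370 1.3336 0.2583; -0.1625 0.2583 1.7873]  S=[1.3119]  K=[0.5827; -0.0530; -0.2463]  nu=[1.8880]  x^+=[0.3994, -0.5775, -2.0266]  P^+=[0.3123 -0.0965 0.0258; -0.0965 1.3299 0.2411; 0.0258 0.2411 1.7077]
step 4: x^-=[0.7441, -0.6089, -2.4923]  P^-=[0.7612 -0.1997 -0.2601; -0.1997 1.6979 0.4437; -0.2601 0.4437 2.6445]  S=[1.3338]  K=[0.5797; -0.0939; -0.3700]  nu=[-0.7307]  x^+=[0.3205, -0.5403, -2.2219]  P^+=[0.3129 -0.1271 0.0260; -0.1271 1.6862 0.3974; 0.0260 0.3974 2.4619]
step 5: x^-=[0.6768, -0.5745, -2.7202]  P^-=[0.7783 -0.2698 -0.3878; -0.2698 2.0846 0.6753; -0.3878 0.6753 3.7587]  S=[1.3765]  K=[0.5799; -0.1390; -0.5205]  nu=[-1.1886]  x^+=[-0.0125, -0.4092, -2.1015]  P^+=[0.3154 -0.1588 0.0276; -0.1588 2.0580 0.5756; 0.0276 0.5756 3.3858]

innov = [-1.1886]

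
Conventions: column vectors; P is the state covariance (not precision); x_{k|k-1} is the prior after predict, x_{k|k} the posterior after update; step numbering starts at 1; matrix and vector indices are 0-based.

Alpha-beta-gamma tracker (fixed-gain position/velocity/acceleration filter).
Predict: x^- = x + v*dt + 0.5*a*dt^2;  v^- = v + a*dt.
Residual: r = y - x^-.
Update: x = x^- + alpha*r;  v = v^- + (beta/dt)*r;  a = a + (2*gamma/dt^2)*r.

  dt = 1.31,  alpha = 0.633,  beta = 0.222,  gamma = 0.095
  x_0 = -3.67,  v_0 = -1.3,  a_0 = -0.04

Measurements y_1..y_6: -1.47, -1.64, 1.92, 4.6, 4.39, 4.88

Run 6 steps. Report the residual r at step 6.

resid = -6.5622

step 1: x_pred=-5.4073  r=3.9373  x^+=-2.9150  v^+=-0.6852  a^+=0.3959
step 2: x_pred=-3.4728  r=1.8328  x^+=-2.3126  v^+=0.1441  a^+=0.5988
step 3: x_pred=-1.6100  r=3.5300  x^+=0.6245  v^+=1.5268  a^+=0.9897
step 4: x_pred=3.4738  r=1.1262  x^+=4.1867  v^+=3.0141  a^+=1.1144
step 5: x_pred=9.0914  r=-4.7014  x^+=6.1154  v^+=3.6772  a^+=0.5938
step 6: x_pred=11.4422  r=-6.5622  x^+=7.2883  v^+=3.3431  a^+=-0.1327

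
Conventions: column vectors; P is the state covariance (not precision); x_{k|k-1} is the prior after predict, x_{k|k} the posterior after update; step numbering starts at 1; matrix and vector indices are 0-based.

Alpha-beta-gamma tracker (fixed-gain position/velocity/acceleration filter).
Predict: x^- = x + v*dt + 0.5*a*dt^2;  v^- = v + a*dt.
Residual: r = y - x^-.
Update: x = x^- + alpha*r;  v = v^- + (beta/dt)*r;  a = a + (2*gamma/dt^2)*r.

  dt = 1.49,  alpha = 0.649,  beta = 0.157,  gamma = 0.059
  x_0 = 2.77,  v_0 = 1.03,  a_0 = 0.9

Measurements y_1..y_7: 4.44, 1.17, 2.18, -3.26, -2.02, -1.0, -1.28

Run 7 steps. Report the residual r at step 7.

step 1: x_pred=5.3037  r=-0.8637  x^+=4.7432  v^+=2.2800  a^+=0.8541
step 2: x_pred=9.0884  r=-7.9184  x^+=3.9494  v^+=2.7182  a^+=0.4332
step 3: x_pred=8.4804  r=-6.3004  x^+=4.3914  v^+=2.6999  a^+=0.0983
step 4: x_pred=8.5234  r=-11.7834  x^+=0.8760  v^+=1.6048  a^+=-0.5279
step 5: x_pred=2.6811  r=-4.7011  x^+=-0.3699  v^+=0.3228  a^+=-0.7778
step 6: x_pred=-0.7524  r=-0.2476  x^+=-0.9131  v^+=-0.8622  a^+=-0.7910
step 7: x_pred=-3.0758  r=1.7958  x^+=-1.9103  v^+=-1.8516  a^+=-0.6955

resid = 1.7958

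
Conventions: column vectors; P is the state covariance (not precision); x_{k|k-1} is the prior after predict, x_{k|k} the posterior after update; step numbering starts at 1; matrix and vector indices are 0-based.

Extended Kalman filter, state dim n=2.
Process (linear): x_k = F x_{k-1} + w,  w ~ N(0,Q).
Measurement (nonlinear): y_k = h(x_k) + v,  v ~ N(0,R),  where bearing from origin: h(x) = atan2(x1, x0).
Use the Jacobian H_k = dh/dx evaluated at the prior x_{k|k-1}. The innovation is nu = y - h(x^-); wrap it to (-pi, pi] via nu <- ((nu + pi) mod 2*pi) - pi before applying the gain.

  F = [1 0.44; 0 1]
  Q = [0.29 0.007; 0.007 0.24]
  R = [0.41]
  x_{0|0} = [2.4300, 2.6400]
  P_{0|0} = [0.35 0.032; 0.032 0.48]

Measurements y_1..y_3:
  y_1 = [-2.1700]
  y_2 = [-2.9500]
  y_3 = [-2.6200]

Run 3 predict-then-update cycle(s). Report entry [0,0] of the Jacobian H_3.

H_jac[0,0] = -0.0632

step 1: x^-=[3.5916, 2.6400]  P^-=[0.7611 0.2502; 0.2502 0.7200]  H_jac=[-0.1329 0.1808]  S=[0.4349]  K=[-0.1285; 0.2228]  nu=[-2.8039]  x^+=[3.9519, 2.0153]  P^+=[0.7539 0.2627; 0.2627 0.6984]
step 2: x^-=[4.8387, 2.0153]  P^-=[1.4103 0.5770; 0.5770 0.9384]  H_jac=[-0.0734 0.1761]  S=[0.4318]  K=[-0.0042; 0.2847]  nu=[2.9385]  x^+=[4.8262, 2.8520]  P^+=[1.4102 0.5775; 0.5775 0.9034]
step 3: x^-=[6.0811, 2.8520]  P^-=[2.3833 0.9820; 0.9820 1.1434]  H_jac=[-0.0632 0.1348]  S=[0.4236]  K=[-0.0432; 0.2173]  nu=[-3.0585]  x^+=[6.2133, 2.1874]  P^+=[2.3825 0.9860; 0.9860 1.1234]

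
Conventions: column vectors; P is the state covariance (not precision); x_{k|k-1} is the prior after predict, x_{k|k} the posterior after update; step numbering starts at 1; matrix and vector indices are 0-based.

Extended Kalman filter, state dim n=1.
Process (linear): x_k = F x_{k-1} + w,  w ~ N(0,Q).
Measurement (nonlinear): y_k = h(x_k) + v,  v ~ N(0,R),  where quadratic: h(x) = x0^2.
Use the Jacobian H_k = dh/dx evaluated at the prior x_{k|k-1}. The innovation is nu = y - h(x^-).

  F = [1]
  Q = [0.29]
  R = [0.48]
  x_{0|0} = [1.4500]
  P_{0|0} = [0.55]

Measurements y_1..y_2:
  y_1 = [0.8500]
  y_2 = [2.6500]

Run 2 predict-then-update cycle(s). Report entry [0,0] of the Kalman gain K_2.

step 1: x^-=[1.4500]  P^-=[0.8400]  H_jac=[2.9000]  S=[7.5444]  K=[0.3229]  nu=[-1.2525]  x^+=[1.0456]  P^+=[0.0534]
step 2: x^-=[1.0456]  P^-=[0.3434]  H_jac=[2.0912]  S=[1.9819]  K=[0.3624]  nu=[1.5568]  x^+=[1.6097]  P^+=[0.0832]

K[0,0] = 0.3624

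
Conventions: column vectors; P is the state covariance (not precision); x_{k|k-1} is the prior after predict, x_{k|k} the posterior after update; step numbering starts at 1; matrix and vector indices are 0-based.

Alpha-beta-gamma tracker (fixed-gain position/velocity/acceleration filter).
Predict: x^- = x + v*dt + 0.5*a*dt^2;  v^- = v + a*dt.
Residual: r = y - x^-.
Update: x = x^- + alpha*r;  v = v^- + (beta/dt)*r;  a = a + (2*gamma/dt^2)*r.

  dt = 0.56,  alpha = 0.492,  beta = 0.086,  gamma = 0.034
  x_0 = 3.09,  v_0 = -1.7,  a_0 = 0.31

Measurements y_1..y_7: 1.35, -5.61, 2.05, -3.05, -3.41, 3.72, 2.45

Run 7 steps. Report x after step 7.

x_post = 0.6660

step 1: x_pred=2.1866  r=-0.8366  x^+=1.7750  v^+=-1.6549  a^+=0.1286
step 2: x_pred=0.8684  r=-6.4784  x^+=-2.3190  v^+=-2.5778  a^+=-1.2762
step 3: x_pred=-3.9626  r=6.0126  x^+=-1.0044  v^+=-2.3691  a^+=0.0276
step 4: x_pred=-2.3268  r=-0.7232  x^+=-2.6826  v^+=-2.4647  a^+=-0.1292
step 5: x_pred=-4.0831  r=0.6731  x^+=-3.7519  v^+=-2.4337  a^+=0.0167
step 6: x_pred=-5.1122  r=8.8322  x^+=-0.7667  v^+=-1.0680  a^+=1.9318
step 7: x_pred=-1.0619  r=3.5119  x^+=0.6660  v^+=0.5532  a^+=2.6934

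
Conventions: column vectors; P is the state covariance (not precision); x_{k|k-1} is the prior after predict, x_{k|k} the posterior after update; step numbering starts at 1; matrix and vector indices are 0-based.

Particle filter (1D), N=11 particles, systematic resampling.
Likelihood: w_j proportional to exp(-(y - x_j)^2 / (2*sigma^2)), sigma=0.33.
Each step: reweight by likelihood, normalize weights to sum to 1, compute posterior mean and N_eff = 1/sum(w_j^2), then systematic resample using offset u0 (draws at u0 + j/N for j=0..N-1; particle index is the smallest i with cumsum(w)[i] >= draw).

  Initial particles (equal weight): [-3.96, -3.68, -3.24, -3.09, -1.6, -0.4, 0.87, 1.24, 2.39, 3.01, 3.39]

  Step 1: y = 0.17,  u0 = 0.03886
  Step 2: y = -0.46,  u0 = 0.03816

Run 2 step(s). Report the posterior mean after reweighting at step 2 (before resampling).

step 1: w=[0.0000, 0.0000, 0.0000, 0.0000, 0.0000, 0.6703, 0.3141, 0.0155, 0.0000, 0.0000, 0.0000]  mean=0.0244  Neff=1.8239  idx=[5, 5, 5, 5, 5, 5, 5, 6, 6, 6, 6]
step 2: w=[0.1428, 0.1428, 0.1428, 0.1428, 0.1428, 0.1428, 0.1428, 0.0000, 0.0000, 0.0000, 0.0000]  mean=-0.3998  Neff=7.0024  idx=[0, 0, 1, 2, 2, 3, 4, 4, 5, 5, 6]

post_mean = -0.3998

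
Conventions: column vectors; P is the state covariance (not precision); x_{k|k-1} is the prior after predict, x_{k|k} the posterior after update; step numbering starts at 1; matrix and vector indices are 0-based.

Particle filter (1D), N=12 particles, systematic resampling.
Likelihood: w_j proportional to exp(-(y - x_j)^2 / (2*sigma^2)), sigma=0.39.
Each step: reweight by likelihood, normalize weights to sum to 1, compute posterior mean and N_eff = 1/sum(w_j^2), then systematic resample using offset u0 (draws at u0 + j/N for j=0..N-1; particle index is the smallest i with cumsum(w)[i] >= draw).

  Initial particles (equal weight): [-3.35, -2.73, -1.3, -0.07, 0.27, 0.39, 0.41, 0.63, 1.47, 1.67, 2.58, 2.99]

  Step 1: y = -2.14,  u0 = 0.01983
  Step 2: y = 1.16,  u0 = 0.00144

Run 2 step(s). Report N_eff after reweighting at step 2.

step 1: w=[0.0191, 0.7495, 0.2314, 0.0000, 0.0000, 0.0000, 0.0000, 0.0000, 0.0000, 0.0000, 0.0000, 0.0000]  mean=-2.4109  Neff=1.6244  idx=[1, 1, 1, 1, 1, 1, 1, 1, 1, 2, 2, 2]
step 2: w=[0.0000, 0.0000, 0.0000, 0.0000, 0.0000, 0.0000, 0.0000, 0.0000, 0.0000, 0.3333, 0.3333, 0.3333]  mean=-1.3000  Neff=3.0000  idx=[9, 9, 9, 9, 10, 10, 10, 10, 11, 11, 11, 11]

N_eff = 3.0000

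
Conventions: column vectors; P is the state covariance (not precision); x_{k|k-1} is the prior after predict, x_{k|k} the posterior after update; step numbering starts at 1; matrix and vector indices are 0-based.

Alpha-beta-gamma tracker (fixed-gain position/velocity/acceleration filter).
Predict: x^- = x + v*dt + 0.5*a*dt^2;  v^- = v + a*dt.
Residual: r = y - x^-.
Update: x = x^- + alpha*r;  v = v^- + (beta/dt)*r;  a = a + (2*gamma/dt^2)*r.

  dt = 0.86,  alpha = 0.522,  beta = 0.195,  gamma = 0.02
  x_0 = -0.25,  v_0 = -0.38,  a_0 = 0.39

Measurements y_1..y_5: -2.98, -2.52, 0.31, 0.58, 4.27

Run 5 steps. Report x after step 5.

x_post = 2.7319

step 1: x_pred=-0.4326  r=-2.5474  x^+=-1.7623  v^+=-0.6222  a^+=0.2522
step 2: x_pred=-2.2042  r=-0.3158  x^+=-2.3690  v^+=-0.4769  a^+=0.2351
step 3: x_pred=-2.6922  r=3.0022  x^+=-1.1251  v^+=0.4060  a^+=0.3975
step 4: x_pred=-0.6289  r=1.2089  x^+=0.0022  v^+=1.0220  a^+=0.4629
step 5: x_pred=1.0523  r=3.2177  x^+=2.7319  v^+=2.1497  a^+=0.6369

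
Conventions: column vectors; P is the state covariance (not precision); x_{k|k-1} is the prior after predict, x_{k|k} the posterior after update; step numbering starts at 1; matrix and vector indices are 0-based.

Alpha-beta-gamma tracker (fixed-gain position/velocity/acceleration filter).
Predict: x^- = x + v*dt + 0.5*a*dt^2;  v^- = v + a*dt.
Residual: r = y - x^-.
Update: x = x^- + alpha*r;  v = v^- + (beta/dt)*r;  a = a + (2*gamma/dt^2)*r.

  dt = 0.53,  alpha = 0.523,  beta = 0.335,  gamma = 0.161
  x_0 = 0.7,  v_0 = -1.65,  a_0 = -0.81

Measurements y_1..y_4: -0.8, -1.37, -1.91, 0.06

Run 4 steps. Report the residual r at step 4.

resid = 3.6631

step 1: x_pred=-0.2883  r=-0.5117  x^+=-0.5559  v^+=-2.4028  a^+=-1.3966
step 2: x_pred=-2.0255  r=0.6555  x^+=-1.6827  v^+=-2.7286  a^+=-0.6452
step 3: x_pred=-3.2195  r=1.3095  x^+=-2.5346  v^+=-2.2429  a^+=0.8559
step 4: x_pred=-3.6031  r=3.6631  x^+=-1.6873  v^+=0.5261  a^+=5.0550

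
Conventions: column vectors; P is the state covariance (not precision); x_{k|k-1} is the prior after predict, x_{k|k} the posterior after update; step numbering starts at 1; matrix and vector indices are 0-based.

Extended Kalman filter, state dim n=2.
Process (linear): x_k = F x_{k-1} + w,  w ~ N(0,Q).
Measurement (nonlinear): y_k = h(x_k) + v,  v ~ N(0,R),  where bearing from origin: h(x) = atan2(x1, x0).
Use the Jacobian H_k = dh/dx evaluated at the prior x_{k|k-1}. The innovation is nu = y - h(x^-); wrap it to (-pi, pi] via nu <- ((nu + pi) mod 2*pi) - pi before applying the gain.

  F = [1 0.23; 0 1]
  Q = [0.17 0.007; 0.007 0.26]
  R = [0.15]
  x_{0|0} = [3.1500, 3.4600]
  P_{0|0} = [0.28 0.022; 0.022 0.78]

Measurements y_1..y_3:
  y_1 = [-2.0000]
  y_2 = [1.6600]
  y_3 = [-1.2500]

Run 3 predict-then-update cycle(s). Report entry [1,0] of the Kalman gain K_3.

step 1: x^-=[3.9458, 3.4600]  P^-=[0.5014 0.2084; 0.2084 1.0400]  H_jac=[-0.1256 0.1433]  S=[0.1718]  K=[-0.1929; 0.7151]  nu=[-2.7199]  x^+=[4.4705, 1.5151]  P^+=[0.4950 0.2321; 0.2321 0.9522]
step 2: x^-=[4.8189, 1.5151]  P^-=[0.8221 0.4581; 0.4581 1.2122]  H_jac=[-0.0594 0.1888]  S=[0.1859]  K=[0.2028; 1.0853]  nu=[1.3554]  x^+=[5.0938, 2.9861]  P^+=[0.8145 0.4172; 0.4172 0.9932]
step 3: x^-=[5.7806, 2.9861]  P^-=[1.2289 0.6526; 0.6526 1.2532]  H_jac=[-0.0705 0.1366]  S=[0.1669]  K=[0.0146; 0.7495]  nu=[-1.7268]  x^+=[5.7555, 1.6919]  P^+=[1.2289 0.6508; 0.6508 1.1595]

K[1,0] = 0.7495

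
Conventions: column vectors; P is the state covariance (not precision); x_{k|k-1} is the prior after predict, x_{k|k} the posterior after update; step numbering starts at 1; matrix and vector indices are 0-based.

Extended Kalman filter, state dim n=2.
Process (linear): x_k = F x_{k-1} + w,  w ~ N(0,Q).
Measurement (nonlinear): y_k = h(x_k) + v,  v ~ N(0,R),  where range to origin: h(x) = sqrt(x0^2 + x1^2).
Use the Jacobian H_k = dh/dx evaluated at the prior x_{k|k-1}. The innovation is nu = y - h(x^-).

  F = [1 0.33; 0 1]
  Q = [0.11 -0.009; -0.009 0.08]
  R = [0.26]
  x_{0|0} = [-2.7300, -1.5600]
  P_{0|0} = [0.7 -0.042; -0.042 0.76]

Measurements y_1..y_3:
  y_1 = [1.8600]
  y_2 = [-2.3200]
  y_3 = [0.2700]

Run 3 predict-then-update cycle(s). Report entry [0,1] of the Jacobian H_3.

H_jac[0,1] = 0.9238

step 1: x^-=[-3.2448, -1.5600]  P^-=[0.8650 0.1998; 0.1998 0.8400]  H_jac=[-0.9013 -0.4333]  S=[1.2764]  K=[-0.6786; -0.4262]  nu=[-1.7403]  x^+=[-2.0638, -0.8182]  P^+=[0.2772 -0.1694; -0.1694 0.6081]
step 2: x^-=[-2.3338, -0.8182]  P^-=[0.3416 0.0223; 0.0223 0.6881]  H_jac=[-0.9437 -0.3309]  S=[0.6535]  K=[-0.5046; -0.3806]  nu=[-4.7931]  x^+=[0.0850, 1.0058]  P^+=[0.1752 -0.1032; -0.1032 0.5935]
step 3: x^-=[0.4169, 1.0058]  P^-=[0.2817 0.0836; 0.0836 0.6735]  H_jac=[0.3829 0.9238]  S=[0.9352]  K=[0.1980; 0.6995]  nu=[-0.8188]  x^+=[0.2548, 0.4331]  P^+=[0.2451 -0.0459; -0.0459 0.2159]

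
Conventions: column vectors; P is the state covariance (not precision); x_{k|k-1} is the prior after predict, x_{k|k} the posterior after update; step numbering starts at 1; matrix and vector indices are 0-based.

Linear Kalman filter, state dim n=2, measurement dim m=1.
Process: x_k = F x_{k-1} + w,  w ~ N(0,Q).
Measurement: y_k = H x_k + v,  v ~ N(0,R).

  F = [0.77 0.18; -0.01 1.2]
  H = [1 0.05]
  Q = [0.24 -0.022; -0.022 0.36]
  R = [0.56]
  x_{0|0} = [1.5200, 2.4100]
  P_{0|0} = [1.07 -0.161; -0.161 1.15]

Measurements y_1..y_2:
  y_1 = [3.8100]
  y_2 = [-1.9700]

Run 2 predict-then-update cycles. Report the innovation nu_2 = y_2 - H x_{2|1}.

innov = [-4.9134]

step 1: x^-=[1.6042, 2.8768]  P^-=[0.8670 0.0697; 0.0697 2.0200]  S=[1.4391]  K=[0.6049; 0.1186]  nu=[2.0620]  x^+=[2.8515, 3.1214]  P^+=[0.3404 -0.0336; -0.0336 1.9997]
step 2: x^-=[2.7575, 3.7171]  P^-=[0.4973 0.3764; 0.3764 3.2404]  S=[1.1031]  K=[0.4679; 0.4881]  nu=[-4.9134]  x^+=[0.4584, 1.3190]  P^+=[0.2558 0.1244; 0.1244 2.9777]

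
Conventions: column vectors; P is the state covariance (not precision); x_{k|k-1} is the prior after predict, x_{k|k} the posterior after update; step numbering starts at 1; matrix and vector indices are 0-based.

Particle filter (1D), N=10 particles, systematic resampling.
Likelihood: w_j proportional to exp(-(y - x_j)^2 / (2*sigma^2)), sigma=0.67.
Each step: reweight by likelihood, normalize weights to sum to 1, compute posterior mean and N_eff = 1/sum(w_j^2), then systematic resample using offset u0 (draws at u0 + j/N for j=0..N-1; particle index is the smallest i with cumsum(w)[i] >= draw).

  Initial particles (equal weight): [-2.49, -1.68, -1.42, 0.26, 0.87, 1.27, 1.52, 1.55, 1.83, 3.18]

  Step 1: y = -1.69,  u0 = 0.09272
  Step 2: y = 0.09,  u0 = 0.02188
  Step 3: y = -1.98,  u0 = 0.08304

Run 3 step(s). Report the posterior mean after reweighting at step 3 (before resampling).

post_mean = -1.5122

step 1: w=[0.2020, 0.4119, 0.3798, 0.0060, 0.0003, 0.0000, 0.0000, 0.0000, 0.0000, 0.0000]  mean=-1.7325  Neff=2.8186  idx=[0, 0, 1, 1, 1, 1, 2, 2, 2, 2]
step 2: w=[0.0014, 0.0014, 0.0695, 0.0695, 0.0695, 0.0695, 0.1798, 0.1798, 0.1798, 0.1798]  mean=-1.4953  Neff=6.7284  idx=[2, 3, 5, 6, 6, 7, 7, 8, 9, 9]
step 3: w=[0.1182, 0.1182, 0.1182, 0.0922, 0.0922, 0.0922, 0.0922, 0.0922, 0.0922, 0.0922]  mean=-1.5122  Neff=9.8593  idx=[0, 1, 2, 3, 4, 5, 6, 7, 8, 9]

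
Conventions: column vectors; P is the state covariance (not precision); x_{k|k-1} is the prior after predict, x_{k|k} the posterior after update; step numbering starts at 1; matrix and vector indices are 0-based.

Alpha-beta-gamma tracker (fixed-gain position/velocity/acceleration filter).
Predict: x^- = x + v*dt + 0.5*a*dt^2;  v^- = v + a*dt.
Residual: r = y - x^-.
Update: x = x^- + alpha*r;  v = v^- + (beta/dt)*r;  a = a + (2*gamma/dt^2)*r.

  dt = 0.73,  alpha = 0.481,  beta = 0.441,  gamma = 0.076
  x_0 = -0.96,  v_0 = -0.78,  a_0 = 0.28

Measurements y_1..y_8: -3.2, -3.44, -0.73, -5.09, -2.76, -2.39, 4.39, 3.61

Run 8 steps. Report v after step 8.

v_post = 5.7412

step 1: x_pred=-1.4548  r=-1.7452  x^+=-2.2942  v^+=-1.6299  a^+=-0.2178
step 2: x_pred=-3.5421  r=0.1021  x^+=-3.4930  v^+=-1.7272  a^+=-0.1887
step 3: x_pred=-4.8041  r=4.0741  x^+=-2.8445  v^+=0.5963  a^+=0.9734
step 4: x_pred=-2.1498  r=-2.9402  x^+=-3.5640  v^+=-0.4693  a^+=0.1348
step 5: x_pred=-3.8707  r=1.1107  x^+=-3.3365  v^+=0.3001  a^+=0.4516
step 6: x_pred=-2.9971  r=0.6071  x^+=-2.7051  v^+=0.9965  a^+=0.6248
step 7: x_pred=-1.8112  r=6.2012  x^+=1.1716  v^+=5.1988  a^+=2.3935
step 8: x_pred=5.6044  r=-1.9944  x^+=4.6451  v^+=5.7412  a^+=1.8247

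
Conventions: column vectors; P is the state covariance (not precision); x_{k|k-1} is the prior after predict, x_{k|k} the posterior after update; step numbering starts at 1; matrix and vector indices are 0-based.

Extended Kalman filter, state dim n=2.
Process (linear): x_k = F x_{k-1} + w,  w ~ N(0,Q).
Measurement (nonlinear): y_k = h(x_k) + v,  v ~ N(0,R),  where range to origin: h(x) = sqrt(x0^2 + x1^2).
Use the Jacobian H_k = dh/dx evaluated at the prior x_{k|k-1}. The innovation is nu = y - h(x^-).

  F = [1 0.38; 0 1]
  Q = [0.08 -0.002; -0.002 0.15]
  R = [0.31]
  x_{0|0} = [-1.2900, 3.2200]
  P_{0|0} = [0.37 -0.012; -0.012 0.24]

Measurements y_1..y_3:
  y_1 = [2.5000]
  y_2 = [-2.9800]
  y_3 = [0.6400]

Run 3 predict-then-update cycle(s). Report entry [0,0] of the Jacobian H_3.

step 1: x^-=[-0.0664, 3.2200]  P^-=[0.4755 0.0772; 0.0772 0.3900]  H_jac=[-0.0206 0.9998]  S=[0.6969]  K=[0.0967; 0.5573]  nu=[-0.7207]  x^+=[-0.1361, 2.8184]  P^+=[0.4690 0.0397; 0.0397 0.1736]
step 2: x^-=[0.9349, 2.8184]  P^-=[0.6042 0.1036; 0.1036 0.3236]  H_jac=[0.3148 0.9491]  S=[0.7234]  K=[0.3990; 0.4697]  nu=[-5.9494]  x^+=[-1.4387, 0.0239]  P^+=[0.4891 -0.0319; -0.0319 0.1640]
step 3: x^-=[-1.4296, 0.0239]  P^-=[0.5685 0.0284; 0.0284 0.3140]  H_jac=[-0.9999 0.0167]  S=[0.8775]  K=[-0.6472; -0.0264]  nu=[-0.7898]  x^+=[-0.9184, 0.0447]  P^+=[0.2009 0.0134; 0.0134 0.3134]

H_jac[0,0] = -0.9999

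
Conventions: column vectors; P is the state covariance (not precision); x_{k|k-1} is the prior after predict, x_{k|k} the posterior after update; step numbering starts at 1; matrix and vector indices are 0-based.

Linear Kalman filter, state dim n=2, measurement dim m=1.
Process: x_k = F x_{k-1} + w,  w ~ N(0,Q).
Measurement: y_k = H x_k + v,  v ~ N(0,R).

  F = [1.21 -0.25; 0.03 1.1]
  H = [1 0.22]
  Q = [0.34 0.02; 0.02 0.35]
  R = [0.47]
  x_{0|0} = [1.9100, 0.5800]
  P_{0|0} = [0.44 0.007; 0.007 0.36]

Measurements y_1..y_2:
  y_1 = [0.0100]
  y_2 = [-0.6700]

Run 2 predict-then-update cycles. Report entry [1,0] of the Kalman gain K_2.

K[1,0] = -0.0562

step 1: x^-=[2.1661, 0.6953]  P^-=[1.0025 -0.0538; -0.0538 0.7865]  S=[1.4869]  K=[0.6663; 0.0802]  nu=[-2.3091]  x^+=[0.6277, 0.5101]  P^+=[0.3424 -0.1332; -0.1332 0.7769]
step 2: x^-=[0.6320, 0.5799]  P^-=[0.9705 -0.3575; -0.3575 1.2816]  S=[1.3452]  K=[0.6630; -0.0562]  nu=[-1.4295]  x^+=[-0.3158, 0.6603]  P^+=[0.3792 -0.3074; -0.3074 1.2773]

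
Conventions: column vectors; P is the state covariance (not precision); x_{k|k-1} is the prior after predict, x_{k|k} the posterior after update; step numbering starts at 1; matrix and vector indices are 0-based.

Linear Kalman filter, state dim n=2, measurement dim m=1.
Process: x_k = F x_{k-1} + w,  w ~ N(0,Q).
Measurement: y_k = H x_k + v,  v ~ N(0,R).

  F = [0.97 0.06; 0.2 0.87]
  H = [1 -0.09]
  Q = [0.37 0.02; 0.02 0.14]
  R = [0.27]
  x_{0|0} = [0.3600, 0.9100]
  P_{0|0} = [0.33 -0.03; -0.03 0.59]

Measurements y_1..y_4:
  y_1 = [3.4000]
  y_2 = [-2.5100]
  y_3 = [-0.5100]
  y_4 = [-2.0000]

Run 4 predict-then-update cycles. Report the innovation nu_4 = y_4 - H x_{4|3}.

innov = [-1.4734]

step 1: x^-=[0.4038, 0.8637]  P^-=[0.6791 0.0891; 0.0891 0.5893]  S=[0.9379]  K=[0.7156; 0.0385]  nu=[3.0739]  x^+=[2.6034, 0.9820]  P^+=[0.1989 0.0633; 0.0633 0.5879]
step 2: x^-=[2.5842, 1.3750]  P^-=[0.5666 0.1435; 0.1435 0.6150]  S=[0.8158]  K=[0.6788; 0.1080]  nu=[-4.9705]  x^+=[-0.7895, 0.8382]  P^+=[0.1908 0.0837; 0.0837 0.6055]
step 3: x^-=[-0.7155, 0.5713]  P^-=[0.5614 0.1602; 0.1602 0.6350]  S=[0.8077]  K=[0.6772; 0.1276]  nu=[0.2569]  x^+=[-0.5415, 0.6041]  P^+=[0.1910 0.0904; 0.0904 0.6219]
step 4: x^-=[-0.4890, 0.4173]  P^-=[0.5625 0.1669; 0.1669 0.6498]  S=[0.8077]  K=[0.6778; 0.1342]  nu=[-1.4734]  x^+=[-1.4877, 0.2195]  P^+=[0.1914 0.0934; 0.0934 0.6353]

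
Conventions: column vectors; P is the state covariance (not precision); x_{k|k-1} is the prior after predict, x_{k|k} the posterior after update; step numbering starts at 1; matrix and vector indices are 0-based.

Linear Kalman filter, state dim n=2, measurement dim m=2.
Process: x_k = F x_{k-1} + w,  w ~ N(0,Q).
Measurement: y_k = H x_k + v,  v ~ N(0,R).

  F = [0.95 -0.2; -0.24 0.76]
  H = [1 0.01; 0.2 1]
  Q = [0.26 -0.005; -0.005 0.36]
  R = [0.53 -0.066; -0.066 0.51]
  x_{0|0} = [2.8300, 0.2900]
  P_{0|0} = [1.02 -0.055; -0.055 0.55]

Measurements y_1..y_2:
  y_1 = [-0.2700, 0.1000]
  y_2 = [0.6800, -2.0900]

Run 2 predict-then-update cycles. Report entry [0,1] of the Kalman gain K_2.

step 1: x^-=[2.6305, -0.4588]  P^-=[1.2234 -0.3635; -0.3635 0.7565]  S=[1.7463 -0.1780; -0.1780 1.1700]  K=[0.6990 0.0048; -0.1465 0.5621]  nu=[-2.8959, 0.0327]  x^+=[0.6064, -0.0161]  P^+=[0.3713 -0.1180; -0.1180 0.3200]
step 2: x^-=[0.5793, -0.1577]  P^-=[0.6528 -0.2291; -0.2291 0.6092]  S=[1.1782 -0.1589; -0.1589 1.0537]  K=[0.5507 -0.0105; -0.1196 0.5167]  nu=[0.1023, -2.0481]  x^+=[0.6571, -1.2281]  P^+=[0.2935 -0.1004; -0.1004 0.2915]

K[0,1] = -0.0105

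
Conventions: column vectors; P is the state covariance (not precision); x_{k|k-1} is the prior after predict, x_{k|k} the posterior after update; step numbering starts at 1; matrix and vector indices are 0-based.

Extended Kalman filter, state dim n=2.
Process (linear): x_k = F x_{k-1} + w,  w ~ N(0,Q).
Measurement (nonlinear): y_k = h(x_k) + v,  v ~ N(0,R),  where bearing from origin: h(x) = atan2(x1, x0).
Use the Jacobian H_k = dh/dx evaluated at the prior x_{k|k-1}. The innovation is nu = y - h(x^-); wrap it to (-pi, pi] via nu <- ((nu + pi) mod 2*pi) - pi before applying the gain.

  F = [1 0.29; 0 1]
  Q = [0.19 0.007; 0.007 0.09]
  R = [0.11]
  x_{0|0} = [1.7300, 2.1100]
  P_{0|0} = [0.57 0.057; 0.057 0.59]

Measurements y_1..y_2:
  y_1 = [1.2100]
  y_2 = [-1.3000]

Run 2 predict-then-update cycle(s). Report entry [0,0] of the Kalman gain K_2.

step 1: x^-=[2.3419, 2.1100]  P^-=[0.8427 0.2351; 0.2351 0.6800]  H_jac=[-0.2123 0.2357]  S=[0.1622]  K=[-0.7614; 0.6801]  nu=[0.4766]  x^+=[1.9790, 2.4342]  P^+=[0.7486 0.3191; 0.3191 0.6050]
step 2: x^-=[2.6849, 2.4342]  P^-=[1.1746 0.5016; 0.5016 0.6950]  H_jac=[-0.1853 0.2044]  S=[0.1414]  K=[-0.8145; 0.3474]  nu=[-2.0365]  x^+=[4.3437, 1.7268]  P^+=[1.0808 0.5416; 0.5416 0.6779]

K[0,0] = -0.8145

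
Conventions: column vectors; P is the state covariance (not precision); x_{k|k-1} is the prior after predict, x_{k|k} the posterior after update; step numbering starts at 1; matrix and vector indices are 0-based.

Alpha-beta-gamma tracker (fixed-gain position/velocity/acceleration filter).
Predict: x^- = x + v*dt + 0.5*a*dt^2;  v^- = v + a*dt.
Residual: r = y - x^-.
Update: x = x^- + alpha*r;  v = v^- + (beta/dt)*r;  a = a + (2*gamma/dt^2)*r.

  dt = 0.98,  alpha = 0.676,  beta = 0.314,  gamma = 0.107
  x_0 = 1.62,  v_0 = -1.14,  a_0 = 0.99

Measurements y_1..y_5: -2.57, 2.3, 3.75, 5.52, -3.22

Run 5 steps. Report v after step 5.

step 1: x_pred=0.9782  r=-3.5482  x^+=-1.4204  v^+=-1.3067  a^+=0.1994
step 2: x_pred=-2.6052  r=4.9052  x^+=0.7107  v^+=0.4604  a^+=1.2924
step 3: x_pred=1.7825  r=1.9675  x^+=3.1125  v^+=2.3573  a^+=1.7308
step 4: x_pred=6.2538  r=-0.7338  x^+=5.7578  v^+=3.8184  a^+=1.5673
step 5: x_pred=10.2523  r=-13.4723  x^+=1.1450  v^+=1.0376  a^+=-1.4347

v_post = 1.0376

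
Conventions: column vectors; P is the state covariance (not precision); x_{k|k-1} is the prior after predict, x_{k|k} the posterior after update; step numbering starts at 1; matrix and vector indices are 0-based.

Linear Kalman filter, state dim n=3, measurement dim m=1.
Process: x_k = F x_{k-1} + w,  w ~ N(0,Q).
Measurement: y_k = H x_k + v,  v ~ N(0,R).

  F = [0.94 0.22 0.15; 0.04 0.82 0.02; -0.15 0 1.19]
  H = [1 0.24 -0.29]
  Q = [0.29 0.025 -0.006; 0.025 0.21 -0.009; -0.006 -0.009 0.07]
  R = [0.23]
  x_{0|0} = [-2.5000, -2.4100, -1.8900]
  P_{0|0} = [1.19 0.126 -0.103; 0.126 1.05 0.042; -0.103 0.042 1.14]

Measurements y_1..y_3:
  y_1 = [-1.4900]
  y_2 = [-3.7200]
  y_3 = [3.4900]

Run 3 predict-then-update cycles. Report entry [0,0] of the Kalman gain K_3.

step 1: x^-=[-3.1637, -2.1140, -1.8741]  P^-=[1.4438 0.3636 -0.0764; 0.3636 0.9279 0.0319; -0.0764 0.0319 1.7479]  S=[2.0886]  K=[0.7437; 0.2763; -0.2756]  nu=[1.6376]  x^+=[-1.9459, -1.6616, -2.3254]  P^+=[0.2888 -0.0655 0.3517; -0.0655 0.7684 0.1909; 0.3517 0.1909 1.5893]
step 2: x^-=[-2.5435, -1.4868, -2.4753]  P^-=[0.7028 0.1612 0.6746; 0.1612 0.7303 0.2371; 0.6746 0.2371 2.2015]  S=[0.8131]  K=[0.6713; 0.3293; 0.1145]  nu=[-1.5375]  x^+=[-3.5756, -1.9931, -2.6513]  P^+=[0.3364 -0.0185 0.6121; -0.0185 0.6422 0.2065; 0.6121 0.2065 2.1909]
step 3: x^-=[-4.1973, -1.8304, -2.6187]  P^-=[0.8462 0.1871 1.0633; 0.1871 0.6497 0.2722; 1.0633 0.2722 2.9615]  S=[0.7979]  K=[0.7303; 0.3310; 0.3381]  nu=[7.3671]  x^+=[1.1832, 0.6084, -0.1282]  P^+=[0.4206 -0.0058 0.8663; -0.0058 0.5623 0.1829; 0.8663 0.1829 2.8703]

K[0,0] = 0.7303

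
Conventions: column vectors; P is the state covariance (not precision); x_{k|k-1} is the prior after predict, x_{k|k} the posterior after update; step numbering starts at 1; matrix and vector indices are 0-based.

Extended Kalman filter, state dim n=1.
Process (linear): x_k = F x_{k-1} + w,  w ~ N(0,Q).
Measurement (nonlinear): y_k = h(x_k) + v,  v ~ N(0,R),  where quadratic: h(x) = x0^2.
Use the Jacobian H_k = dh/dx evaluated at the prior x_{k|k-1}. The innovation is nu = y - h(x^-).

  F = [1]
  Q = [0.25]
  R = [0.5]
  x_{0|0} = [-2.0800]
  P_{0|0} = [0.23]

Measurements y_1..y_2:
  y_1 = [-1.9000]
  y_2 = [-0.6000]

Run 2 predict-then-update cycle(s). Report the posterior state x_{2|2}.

x_post = [-0.2786]

step 1: x^-=[-2.0800]  P^-=[0.4800]  H_jac=[-4.1600]  S=[8.8067]  K=[-0.2267]  nu=[-6.2264]  x^+=[-0.6682]  P^+=[0.0273]
step 2: x^-=[-0.6682]  P^-=[0.2773]  H_jac=[-1.3365]  S=[0.9952]  K=[-0.3723]  nu=[-1.0466]  x^+=[-0.2786]  P^+=[0.1393]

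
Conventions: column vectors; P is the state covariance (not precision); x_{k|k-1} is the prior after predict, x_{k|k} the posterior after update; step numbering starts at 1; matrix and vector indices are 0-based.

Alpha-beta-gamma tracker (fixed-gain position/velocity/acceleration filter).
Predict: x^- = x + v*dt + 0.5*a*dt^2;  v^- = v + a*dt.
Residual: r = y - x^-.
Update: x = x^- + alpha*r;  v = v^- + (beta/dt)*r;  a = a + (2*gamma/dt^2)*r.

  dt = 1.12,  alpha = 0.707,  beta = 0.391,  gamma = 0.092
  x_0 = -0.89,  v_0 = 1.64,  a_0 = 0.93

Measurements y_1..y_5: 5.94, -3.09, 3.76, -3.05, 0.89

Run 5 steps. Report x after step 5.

x_post = -0.3072

step 1: x_pred=1.5301  r=4.4099  x^+=4.6479  v^+=4.2211  a^+=1.5769
step 2: x_pred=10.3646  r=-13.4546  x^+=0.8522  v^+=1.2901  a^+=-0.3967
step 3: x_pred=2.0483  r=1.7117  x^+=3.2585  v^+=1.4434  a^+=-0.1456
step 4: x_pred=4.7837  r=-7.8337  x^+=-0.7547  v^+=-1.4545  a^+=-1.2947
step 5: x_pred=-3.1958  r=4.0858  x^+=-0.3072  v^+=-1.4782  a^+=-0.6954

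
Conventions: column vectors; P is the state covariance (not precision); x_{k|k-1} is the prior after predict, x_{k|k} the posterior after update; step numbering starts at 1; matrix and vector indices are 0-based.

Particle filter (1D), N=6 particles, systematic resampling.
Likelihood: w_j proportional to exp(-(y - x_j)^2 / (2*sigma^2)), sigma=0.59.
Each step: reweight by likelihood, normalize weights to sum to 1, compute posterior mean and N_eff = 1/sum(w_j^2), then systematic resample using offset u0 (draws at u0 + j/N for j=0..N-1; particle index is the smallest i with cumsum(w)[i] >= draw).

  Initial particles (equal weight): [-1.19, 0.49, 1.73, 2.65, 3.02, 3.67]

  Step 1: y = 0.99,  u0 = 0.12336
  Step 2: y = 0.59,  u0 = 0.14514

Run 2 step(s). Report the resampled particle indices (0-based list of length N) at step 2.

step 1: w=[0.0009, 0.5935, 0.3870, 0.0162, 0.0023, 0.0000]  mean=1.0093  Neff=1.9908  idx=[1, 1, 1, 2, 2, 2]
step 2: w=[0.2881, 0.2881, 0.2881, 0.0452, 0.0452, 0.0452]  mean=0.6581  Neff=3.9186  idx=[0, 1, 1, 2, 2, 5]

resampled_idx = [0, 1, 1, 2, 2, 5]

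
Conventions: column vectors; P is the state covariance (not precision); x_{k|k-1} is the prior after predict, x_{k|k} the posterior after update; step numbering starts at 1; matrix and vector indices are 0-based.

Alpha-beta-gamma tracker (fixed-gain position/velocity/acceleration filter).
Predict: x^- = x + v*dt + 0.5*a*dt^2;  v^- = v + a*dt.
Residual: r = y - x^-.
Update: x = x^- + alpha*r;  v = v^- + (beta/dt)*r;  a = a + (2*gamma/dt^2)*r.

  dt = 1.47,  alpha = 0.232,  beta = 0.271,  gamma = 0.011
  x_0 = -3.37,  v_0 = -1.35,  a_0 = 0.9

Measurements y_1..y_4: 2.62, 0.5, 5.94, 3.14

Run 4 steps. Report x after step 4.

step 1: x_pred=-4.3821  r=7.0021  x^+=-2.7576  v^+=1.2639  a^+=0.9713
step 2: x_pred=0.1497  r=0.3503  x^+=0.2310  v^+=2.7562  a^+=0.9749
step 3: x_pred=5.3359  r=0.6041  x^+=5.4761  v^+=4.3006  a^+=0.9810
step 4: x_pred=12.8579  r=-9.7179  x^+=10.6034  v^+=3.9512  a^+=0.8821

x_post = 10.6034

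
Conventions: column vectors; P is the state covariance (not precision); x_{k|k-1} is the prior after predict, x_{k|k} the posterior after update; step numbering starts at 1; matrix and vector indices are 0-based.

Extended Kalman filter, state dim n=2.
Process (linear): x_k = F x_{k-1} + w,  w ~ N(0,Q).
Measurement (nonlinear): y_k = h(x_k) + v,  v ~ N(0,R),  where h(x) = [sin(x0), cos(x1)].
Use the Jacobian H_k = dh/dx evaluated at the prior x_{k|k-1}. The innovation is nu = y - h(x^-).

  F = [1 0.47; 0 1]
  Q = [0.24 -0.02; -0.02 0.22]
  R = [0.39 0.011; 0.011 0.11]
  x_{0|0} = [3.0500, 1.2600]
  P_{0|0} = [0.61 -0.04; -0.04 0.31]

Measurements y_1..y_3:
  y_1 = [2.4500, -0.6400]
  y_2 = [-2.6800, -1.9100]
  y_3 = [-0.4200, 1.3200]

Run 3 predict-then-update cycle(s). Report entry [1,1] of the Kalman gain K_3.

step 1: x^-=[3.6422, 1.2600]  P^-=[0.8809 0.0857; 0.0857 0.5300]  H_jac=[-0.8773 0.0000; 0.0000 -0.9521]  S=[1.0680 0.0826; 0.0826 0.5904]  K=[-0.7207 -0.0374; -0.0044 -0.8540]  nu=[2.9300, -0.9458]  x^+=[1.5659, 2.0550]  P^+=[0.3209 0.0126; 0.0126 0.0987]
step 2: x^-=[2.5317, 2.0550]  P^-=[0.5946 0.0390; 0.0390 0.3187]  H_jac=[-0.8197 0.0000; 0.0000 -0.8851]  S=[0.7895 0.0393; 0.0393 0.3597]  K=[-0.6159 -0.0287; -0.0015 -0.7841]  nu=[-3.2528, -1.4445]  x^+=[4.5765, 3.1925]  P^+=[0.2934 0.0112; 0.0112 0.0975]
step 3: x^-=[6.0770, 3.1925]  P^-=[0.5655 0.0370; 0.0370 0.3175]  H_jac=[0.9788 0.0000; 0.0000 0.0509]  S=[0.9318 0.0128; 0.0128 0.1108]  K=[0.5947 -0.0519; 0.0370 0.1415]  nu=[-0.2153, 2.3187]  x^+=[5.8286, 3.5127]  P^+=[0.2364 0.0163; 0.0163 0.3139]

K[1,1] = 0.1415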